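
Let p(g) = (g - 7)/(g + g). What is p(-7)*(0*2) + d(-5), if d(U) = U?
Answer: -5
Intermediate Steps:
p(g) = (-7 + g)/(2*g) (p(g) = (-7 + g)/((2*g)) = (-7 + g)*(1/(2*g)) = (-7 + g)/(2*g))
p(-7)*(0*2) + d(-5) = ((½)*(-7 - 7)/(-7))*(0*2) - 5 = ((½)*(-⅐)*(-14))*0 - 5 = 1*0 - 5 = 0 - 5 = -5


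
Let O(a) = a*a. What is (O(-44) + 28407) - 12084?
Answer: 18259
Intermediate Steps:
O(a) = a**2
(O(-44) + 28407) - 12084 = ((-44)**2 + 28407) - 12084 = (1936 + 28407) - 12084 = 30343 - 12084 = 18259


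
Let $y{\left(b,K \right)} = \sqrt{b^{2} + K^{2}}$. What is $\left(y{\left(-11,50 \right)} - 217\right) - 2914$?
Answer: $-3131 + \sqrt{2621} \approx -3079.8$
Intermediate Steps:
$y{\left(b,K \right)} = \sqrt{K^{2} + b^{2}}$
$\left(y{\left(-11,50 \right)} - 217\right) - 2914 = \left(\sqrt{50^{2} + \left(-11\right)^{2}} - 217\right) - 2914 = \left(\sqrt{2500 + 121} - 217\right) - 2914 = \left(\sqrt{2621} - 217\right) - 2914 = \left(-217 + \sqrt{2621}\right) - 2914 = -3131 + \sqrt{2621}$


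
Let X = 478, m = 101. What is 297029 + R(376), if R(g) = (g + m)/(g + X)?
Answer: 253663243/854 ≈ 2.9703e+5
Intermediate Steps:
R(g) = (101 + g)/(478 + g) (R(g) = (g + 101)/(g + 478) = (101 + g)/(478 + g))
297029 + R(376) = 297029 + (101 + 376)/(478 + 376) = 297029 + 477/854 = 253663243/854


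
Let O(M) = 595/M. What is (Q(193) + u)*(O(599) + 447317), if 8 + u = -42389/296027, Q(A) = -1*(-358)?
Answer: 27750118530578158/177320173 ≈ 1.5650e+8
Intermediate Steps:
Q(A) = 358
u = -2410605/296027 (u = -8 - 42389/296027 = -2410605/296027 ≈ -8.1432)
(Q(193) + u)*(O(599) + 447317) = (358 - 2410605/296027)*(595/599 + 447317) = 103567061*(595*(1/599) + 447317)/296027 = 103567061*(595/599 + 447317)/296027 = (103567061/296027)*(267943478/599) = 27750118530578158/177320173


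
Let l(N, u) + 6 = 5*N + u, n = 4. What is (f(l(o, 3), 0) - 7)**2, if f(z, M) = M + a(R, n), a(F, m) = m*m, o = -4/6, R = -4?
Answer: 81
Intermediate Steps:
o = -2/3 (o = -4*1/6 = -2/3 ≈ -0.66667)
a(F, m) = m**2
l(N, u) = -6 + u + 5*N (l(N, u) = -6 + (5*N + u) = -6 + (u + 5*N) = -6 + u + 5*N)
f(z, M) = 16 + M (f(z, M) = M + 4**2 = M + 16 = 16 + M)
(f(l(o, 3), 0) - 7)**2 = ((16 + 0) - 7)**2 = (16 - 7)**2 = 9**2 = 81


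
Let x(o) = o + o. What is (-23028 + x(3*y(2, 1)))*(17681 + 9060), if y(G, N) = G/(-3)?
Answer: -615898712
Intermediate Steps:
y(G, N) = -G/3 (y(G, N) = G*(-1/3) = -G/3)
x(o) = 2*o
(-23028 + x(3*y(2, 1)))*(17681 + 9060) = (-23028 + 2*(3*(-1/3*2)))*(17681 + 9060) = (-23028 + 2*(3*(-2/3)))*26741 = (-23028 + 2*(-2))*26741 = (-23028 - 4)*26741 = -23032*26741 = -615898712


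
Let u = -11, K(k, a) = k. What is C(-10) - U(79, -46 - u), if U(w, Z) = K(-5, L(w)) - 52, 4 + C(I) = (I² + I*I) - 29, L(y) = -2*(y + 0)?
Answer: 224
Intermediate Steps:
L(y) = -2*y
C(I) = -33 + 2*I² (C(I) = -4 + ((I² + I*I) - 29) = -4 + ((I² + I²) - 29) = -4 + (2*I² - 29) = -4 + (-29 + 2*I²) = -33 + 2*I²)
U(w, Z) = -57 (U(w, Z) = -5 - 52 = -57)
C(-10) - U(79, -46 - u) = (-33 + 2*(-10)²) - 1*(-57) = (-33 + 2*100) + 57 = (-33 + 200) + 57 = 167 + 57 = 224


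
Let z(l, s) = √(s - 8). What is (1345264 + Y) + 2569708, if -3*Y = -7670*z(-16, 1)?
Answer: 3914972 + 7670*I*√7/3 ≈ 3.915e+6 + 6764.3*I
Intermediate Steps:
z(l, s) = √(-8 + s)
Y = 7670*I*√7/3 (Y = -(-7670)*√(-8 + 1)/3 = -(-7670)*√(-7)/3 = -(-7670)*I*√7/3 = 7670*I*√7/3 ≈ 6764.3*I)
(1345264 + Y) + 2569708 = (1345264 + 7670*I*√7/3) + 2569708 = 3914972 + 7670*I*√7/3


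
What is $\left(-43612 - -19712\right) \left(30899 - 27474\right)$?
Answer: $-81857500$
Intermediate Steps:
$\left(-43612 - -19712\right) \left(30899 - 27474\right) = \left(-43612 + 19712\right) 3425 = \left(-23900\right) 3425 = -81857500$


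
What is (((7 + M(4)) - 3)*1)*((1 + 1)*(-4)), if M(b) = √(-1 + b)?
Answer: -32 - 8*√3 ≈ -45.856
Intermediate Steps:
(((7 + M(4)) - 3)*1)*((1 + 1)*(-4)) = (((7 + √(-1 + 4)) - 3)*1)*((1 + 1)*(-4)) = (((7 + √3) - 3)*1)*(2*(-4)) = ((4 + √3)*1)*(-8) = (4 + √3)*(-8) = -32 - 8*√3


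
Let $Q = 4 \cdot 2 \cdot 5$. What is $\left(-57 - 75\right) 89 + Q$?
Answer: $-11708$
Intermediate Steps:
$Q = 40$ ($Q = 8 \cdot 5 = 40$)
$\left(-57 - 75\right) 89 + Q = \left(-57 - 75\right) 89 + 40 = \left(-132\right) 89 + 40 = -11748 + 40 = -11708$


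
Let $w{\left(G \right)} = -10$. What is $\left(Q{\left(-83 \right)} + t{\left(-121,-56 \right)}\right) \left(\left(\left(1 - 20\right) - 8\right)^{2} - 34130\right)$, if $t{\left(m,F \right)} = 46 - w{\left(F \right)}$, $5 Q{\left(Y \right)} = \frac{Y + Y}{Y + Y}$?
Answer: $- \frac{9385681}{5} \approx -1.8771 \cdot 10^{6}$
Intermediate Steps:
$Q{\left(Y \right)} = \frac{1}{5}$ ($Q{\left(Y \right)} = \frac{\left(Y + Y\right) \frac{1}{Y + Y}}{5} = \frac{2 Y \frac{1}{2 Y}}{5} = \frac{1}{5} \cdot 1 = \frac{1}{5}$)
$t{\left(m,F \right)} = 56$ ($t{\left(m,F \right)} = 46 - -10 = 46 + 10 = 56$)
$\left(Q{\left(-83 \right)} + t{\left(-121,-56 \right)}\right) \left(\left(\left(1 - 20\right) - 8\right)^{2} - 34130\right) = \left(\frac{1}{5} + 56\right) \left(\left(\left(1 - 20\right) - 8\right)^{2} - 34130\right) = \frac{281 \left(\left(-19 - 8\right)^{2} - 34130\right)}{5} = \frac{281 \left(\left(-27\right)^{2} - 34130\right)}{5} = \frac{281 \left(729 - 34130\right)}{5} = \frac{281}{5} \left(-33401\right) = - \frac{9385681}{5}$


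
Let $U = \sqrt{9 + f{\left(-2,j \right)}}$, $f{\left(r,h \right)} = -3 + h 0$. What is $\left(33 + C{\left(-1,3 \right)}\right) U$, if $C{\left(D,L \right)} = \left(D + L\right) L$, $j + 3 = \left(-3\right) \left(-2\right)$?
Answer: $39 \sqrt{6} \approx 95.53$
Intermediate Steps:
$j = 3$ ($j = -3 - -6 = -3 + 6 = 3$)
$f{\left(r,h \right)} = -3$ ($f{\left(r,h \right)} = -3 + 0 = -3$)
$U = \sqrt{6}$ ($U = \sqrt{9 - 3} = \sqrt{6} \approx 2.4495$)
$C{\left(D,L \right)} = L \left(D + L\right)$
$\left(33 + C{\left(-1,3 \right)}\right) U = \left(33 + 3 \left(-1 + 3\right)\right) \sqrt{6} = \left(33 + 3 \cdot 2\right) \sqrt{6} = \left(33 + 6\right) \sqrt{6} = 39 \sqrt{6}$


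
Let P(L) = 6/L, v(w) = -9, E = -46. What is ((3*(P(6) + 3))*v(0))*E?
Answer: 4968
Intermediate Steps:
((3*(P(6) + 3))*v(0))*E = ((3*(6/6 + 3))*(-9))*(-46) = ((3*(6*(⅙) + 3))*(-9))*(-46) = ((3*(1 + 3))*(-9))*(-46) = ((3*4)*(-9))*(-46) = (12*(-9))*(-46) = -108*(-46) = 4968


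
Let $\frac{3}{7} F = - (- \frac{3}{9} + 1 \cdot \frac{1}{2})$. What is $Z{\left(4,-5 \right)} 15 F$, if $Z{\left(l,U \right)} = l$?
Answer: $- \frac{70}{3} \approx -23.333$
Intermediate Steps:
$F = - \frac{7}{18}$ ($F = \frac{7 \left(- (- \frac{3}{9} + 1 \cdot \frac{1}{2})\right)}{3} = \frac{7 \left(- (\left(-3\right) \frac{1}{9} + 1 \cdot \frac{1}{2})\right)}{3} = \frac{7 \left(- (- \frac{1}{3} + \frac{1}{2})\right)}{3} = \frac{7 \left(\left(-1\right) \frac{1}{6}\right)}{3} = \frac{7}{3} \left(- \frac{1}{6}\right) = - \frac{7}{18} \approx -0.38889$)
$Z{\left(4,-5 \right)} 15 F = 4 \cdot 15 \left(- \frac{7}{18}\right) = 60 \left(- \frac{7}{18}\right) = - \frac{70}{3}$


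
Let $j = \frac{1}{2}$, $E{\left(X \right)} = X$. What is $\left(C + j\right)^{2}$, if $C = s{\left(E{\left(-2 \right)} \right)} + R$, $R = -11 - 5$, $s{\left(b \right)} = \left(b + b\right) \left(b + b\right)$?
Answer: $\frac{1}{4} \approx 0.25$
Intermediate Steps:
$s{\left(b \right)} = 4 b^{2}$ ($s{\left(b \right)} = 2 b 2 b = 4 b^{2}$)
$R = -16$
$C = 0$ ($C = 4 \left(-2\right)^{2} - 16 = 4 \cdot 4 - 16 = 16 - 16 = 0$)
$j = \frac{1}{2} \approx 0.5$
$\left(C + j\right)^{2} = \left(0 + \frac{1}{2}\right)^{2} = \left(\frac{1}{2}\right)^{2} = \frac{1}{4}$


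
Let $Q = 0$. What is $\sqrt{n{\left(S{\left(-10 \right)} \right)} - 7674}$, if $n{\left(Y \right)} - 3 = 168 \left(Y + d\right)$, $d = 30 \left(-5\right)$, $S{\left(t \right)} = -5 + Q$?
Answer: $i \sqrt{33711} \approx 183.61 i$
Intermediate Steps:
$S{\left(t \right)} = -5$ ($S{\left(t \right)} = -5 + 0 = -5$)
$d = -150$
$n{\left(Y \right)} = -25197 + 168 Y$ ($n{\left(Y \right)} = 3 + 168 \left(Y - 150\right) = 3 + 168 \left(-150 + Y\right) = 3 + \left(-25200 + 168 Y\right) = -25197 + 168 Y$)
$\sqrt{n{\left(S{\left(-10 \right)} \right)} - 7674} = \sqrt{\left(-25197 + 168 \left(-5\right)\right) - 7674} = \sqrt{\left(-25197 - 840\right) - 7674} = \sqrt{-26037 - 7674} = \sqrt{-33711} = i \sqrt{33711}$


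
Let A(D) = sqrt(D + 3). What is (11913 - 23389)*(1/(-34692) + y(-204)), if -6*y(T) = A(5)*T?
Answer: 2869/8673 - 780368*sqrt(2) ≈ -1.1036e+6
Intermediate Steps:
A(D) = sqrt(3 + D)
y(T) = -T*sqrt(2)/3 (y(T) = -sqrt(3 + 5)*T/6 = -sqrt(8)*T/6 = -2*sqrt(2)*T/6 = -T*sqrt(2)/3)
(11913 - 23389)*(1/(-34692) + y(-204)) = (11913 - 23389)*(1/(-34692) - 1/3*(-204)*sqrt(2)) = -11476*(-1/34692 + 68*sqrt(2)) = 2869/8673 - 780368*sqrt(2)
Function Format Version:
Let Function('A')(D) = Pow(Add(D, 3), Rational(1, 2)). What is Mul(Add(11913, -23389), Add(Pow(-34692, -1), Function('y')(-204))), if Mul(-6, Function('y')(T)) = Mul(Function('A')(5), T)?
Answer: Add(Rational(2869, 8673), Mul(-780368, Pow(2, Rational(1, 2)))) ≈ -1.1036e+6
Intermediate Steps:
Function('A')(D) = Pow(Add(3, D), Rational(1, 2))
Function('y')(T) = Mul(Rational(-1, 3), T, Pow(2, Rational(1, 2))) (Function('y')(T) = Mul(Rational(-1, 6), Mul(Pow(Add(3, 5), Rational(1, 2)), T)) = Mul(Rational(-1, 6), Mul(Pow(8, Rational(1, 2)), T)) = Mul(Rational(-1, 6), Mul(Mul(2, Pow(2, Rational(1, 2))), T)) = Mul(Rational(-1, 6), Mul(2, T, Pow(2, Rational(1, 2)))) = Mul(Rational(-1, 3), T, Pow(2, Rational(1, 2))))
Mul(Add(11913, -23389), Add(Pow(-34692, -1), Function('y')(-204))) = Mul(Add(11913, -23389), Add(Pow(-34692, -1), Mul(Rational(-1, 3), -204, Pow(2, Rational(1, 2))))) = Mul(-11476, Add(Rational(-1, 34692), Mul(68, Pow(2, Rational(1, 2))))) = Add(Rational(2869, 8673), Mul(-780368, Pow(2, Rational(1, 2))))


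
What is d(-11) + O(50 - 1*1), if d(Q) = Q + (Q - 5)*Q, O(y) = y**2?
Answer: 2566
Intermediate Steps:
d(Q) = Q + Q*(-5 + Q) (d(Q) = Q + (-5 + Q)*Q = Q + Q*(-5 + Q))
d(-11) + O(50 - 1*1) = -11*(-4 - 11) + (50 - 1*1)**2 = -11*(-15) + (50 - 1)**2 = 165 + 49**2 = 165 + 2401 = 2566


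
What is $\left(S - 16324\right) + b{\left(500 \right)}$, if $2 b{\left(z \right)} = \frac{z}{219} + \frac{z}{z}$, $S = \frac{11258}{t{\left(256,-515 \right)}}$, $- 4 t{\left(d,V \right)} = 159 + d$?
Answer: $- \frac{2986639111}{181770} \approx -16431.0$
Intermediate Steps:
$t{\left(d,V \right)} = - \frac{159}{4} - \frac{d}{4}$ ($t{\left(d,V \right)} = - \frac{159 + d}{4} = - \frac{159}{4} - \frac{d}{4}$)
$S = - \frac{45032}{415}$ ($S = \frac{11258}{- \frac{159}{4} - 64} = \frac{11258}{- \frac{415}{4}} = 11258 \left(- \frac{4}{415}\right) = - \frac{45032}{415} \approx -108.51$)
$b{\left(z \right)} = \frac{1}{2} + \frac{z}{438}$ ($b{\left(z \right)} = \frac{\frac{z}{219} + \frac{z}{z}}{2} = \frac{z \frac{1}{219} + 1}{2} = \frac{\frac{z}{219} + 1}{2} = \frac{1 + \frac{z}{219}}{2} = \frac{1}{2} + \frac{z}{438}$)
$\left(S - 16324\right) + b{\left(500 \right)} = \left(- \frac{45032}{415} - 16324\right) + \left(\frac{1}{2} + \frac{1}{438} \cdot 500\right) = - \frac{6819492}{415} + \left(\frac{1}{2} + \frac{250}{219}\right) = - \frac{6819492}{415} + \frac{719}{438} = - \frac{2986639111}{181770}$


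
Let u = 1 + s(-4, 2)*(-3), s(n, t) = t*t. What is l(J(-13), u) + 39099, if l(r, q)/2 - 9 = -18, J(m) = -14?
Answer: 39081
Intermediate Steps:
s(n, t) = t**2
u = -11 (u = 1 + 2**2*(-3) = 1 + 4*(-3) = 1 - 12 = -11)
l(r, q) = -18 (l(r, q) = 18 + 2*(-18) = 18 - 36 = -18)
l(J(-13), u) + 39099 = -18 + 39099 = 39081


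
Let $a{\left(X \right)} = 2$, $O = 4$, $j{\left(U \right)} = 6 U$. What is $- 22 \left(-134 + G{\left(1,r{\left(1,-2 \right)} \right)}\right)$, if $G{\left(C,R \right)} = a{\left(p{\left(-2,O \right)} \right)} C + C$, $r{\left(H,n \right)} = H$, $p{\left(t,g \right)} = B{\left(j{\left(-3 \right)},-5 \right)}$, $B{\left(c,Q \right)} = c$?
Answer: $2882$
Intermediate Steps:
$p{\left(t,g \right)} = -18$ ($p{\left(t,g \right)} = 6 \left(-3\right) = -18$)
$G{\left(C,R \right)} = 3 C$ ($G{\left(C,R \right)} = 2 C + C = 3 C$)
$- 22 \left(-134 + G{\left(1,r{\left(1,-2 \right)} \right)}\right) = - 22 \left(-134 + 3 \cdot 1\right) = - 22 \left(-134 + 3\right) = \left(-22\right) \left(-131\right) = 2882$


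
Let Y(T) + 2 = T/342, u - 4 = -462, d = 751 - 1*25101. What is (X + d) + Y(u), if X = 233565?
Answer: 35775194/171 ≈ 2.0921e+5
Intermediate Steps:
d = -24350 (d = 751 - 25101 = -24350)
u = -458 (u = 4 - 462 = -458)
Y(T) = -2 + T/342
(X + d) + Y(u) = (233565 - 24350) + (-2 + (1/342)*(-458)) = 209215 + (-2 - 229/171) = 209215 - 571/171 = 35775194/171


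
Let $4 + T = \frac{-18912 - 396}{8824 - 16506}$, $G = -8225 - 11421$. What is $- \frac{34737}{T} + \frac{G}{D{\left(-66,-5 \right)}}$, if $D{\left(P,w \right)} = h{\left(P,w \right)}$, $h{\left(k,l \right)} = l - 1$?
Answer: $\frac{456363781}{17130} \approx 26641.0$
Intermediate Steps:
$h{\left(k,l \right)} = -1 + l$ ($h{\left(k,l \right)} = l - 1 = -1 + l$)
$D{\left(P,w \right)} = -1 + w$
$G = -19646$
$T = - \frac{5710}{3841}$ ($T = -4 + \frac{-18912 - 396}{8824 - 16506} = -4 - \frac{19308}{-7682} = -4 - - \frac{9654}{3841} = -4 + \frac{9654}{3841} = - \frac{5710}{3841} \approx -1.4866$)
$- \frac{34737}{T} + \frac{G}{D{\left(-66,-5 \right)}} = - \frac{34737}{- \frac{5710}{3841}} - \frac{19646}{-1 - 5} = \left(-34737\right) \left(- \frac{3841}{5710}\right) - \frac{19646}{-6} = \frac{133424817}{5710} - - \frac{9823}{3} = \frac{133424817}{5710} + \frac{9823}{3} = \frac{456363781}{17130}$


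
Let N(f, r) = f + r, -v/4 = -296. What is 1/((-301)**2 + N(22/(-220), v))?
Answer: 10/917849 ≈ 1.0895e-5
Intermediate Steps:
v = 1184 (v = -4*(-296) = 1184)
1/((-301)**2 + N(22/(-220), v)) = 1/((-301)**2 + (22/(-220) + 1184)) = 1/(90601 + (22*(-1/220) + 1184)) = 1/(90601 + (-1/10 + 1184)) = 1/(90601 + 11839/10) = 1/(917849/10) = 10/917849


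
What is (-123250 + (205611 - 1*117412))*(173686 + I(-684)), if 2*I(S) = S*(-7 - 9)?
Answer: -6279667058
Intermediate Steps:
I(S) = -8*S (I(S) = (S*(-7 - 9))/2 = (S*(-16))/2 = (-16*S)/2 = -8*S)
(-123250 + (205611 - 1*117412))*(173686 + I(-684)) = (-123250 + (205611 - 1*117412))*(173686 - 8*(-684)) = (-123250 + (205611 - 117412))*(173686 + 5472) = (-123250 + 88199)*179158 = -35051*179158 = -6279667058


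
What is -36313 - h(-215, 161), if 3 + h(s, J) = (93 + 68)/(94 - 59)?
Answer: -181573/5 ≈ -36315.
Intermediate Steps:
h(s, J) = 8/5 (h(s, J) = -3 + (93 + 68)/(94 - 59) = -3 + 161/35 = -3 + 161*(1/35) = -3 + 23/5 = 8/5)
-36313 - h(-215, 161) = -36313 - 1*8/5 = -36313 - 8/5 = -181573/5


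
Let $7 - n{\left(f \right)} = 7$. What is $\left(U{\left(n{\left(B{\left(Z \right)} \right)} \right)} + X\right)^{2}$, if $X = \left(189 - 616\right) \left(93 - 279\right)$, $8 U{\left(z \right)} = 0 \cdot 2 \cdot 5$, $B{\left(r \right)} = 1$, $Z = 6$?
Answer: $6307854084$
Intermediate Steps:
$n{\left(f \right)} = 0$ ($n{\left(f \right)} = 7 - 7 = 0$)
$U{\left(z \right)} = 0$ ($U{\left(z \right)} = \frac{0 \cdot 2 \cdot 5}{8} = \frac{0 \cdot 5}{8} = \frac{1}{8} \cdot 0 = 0$)
$X = 79422$ ($X = \left(-427\right) \left(-186\right) = 79422$)
$\left(U{\left(n{\left(B{\left(Z \right)} \right)} \right)} + X\right)^{2} = \left(0 + 79422\right)^{2} = 79422^{2} = 6307854084$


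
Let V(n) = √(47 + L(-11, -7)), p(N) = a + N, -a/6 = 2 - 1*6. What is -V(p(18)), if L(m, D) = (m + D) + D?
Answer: -√22 ≈ -4.6904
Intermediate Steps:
a = 24 (a = -6*(2 - 1*6) = -6*(2 - 6) = -6*(-4) = 24)
L(m, D) = m + 2*D (L(m, D) = (D + m) + D = m + 2*D)
p(N) = 24 + N
V(n) = √22 (V(n) = √(47 + (-11 + 2*(-7))) = √(47 + (-11 - 14)) = √(47 - 25) = √22)
-V(p(18)) = -√22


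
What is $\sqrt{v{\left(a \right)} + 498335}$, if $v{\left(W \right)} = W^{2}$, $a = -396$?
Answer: $\sqrt{655151} \approx 809.41$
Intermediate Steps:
$\sqrt{v{\left(a \right)} + 498335} = \sqrt{\left(-396\right)^{2} + 498335} = \sqrt{156816 + 498335} = \sqrt{655151}$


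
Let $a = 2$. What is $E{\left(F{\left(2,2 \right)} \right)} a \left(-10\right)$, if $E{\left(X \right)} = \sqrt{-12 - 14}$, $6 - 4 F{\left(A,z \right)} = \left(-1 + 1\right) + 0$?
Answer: $- 20 i \sqrt{26} \approx - 101.98 i$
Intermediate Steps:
$F{\left(A,z \right)} = \frac{3}{2}$ ($F{\left(A,z \right)} = \frac{3}{2} - \frac{\left(-1 + 1\right) + 0}{4} = \frac{3}{2} - \frac{0 + 0}{4} = \frac{3}{2} - 0 = \frac{3}{2} + 0 = \frac{3}{2}$)
$E{\left(X \right)} = i \sqrt{26}$ ($E{\left(X \right)} = \sqrt{-26} = i \sqrt{26}$)
$E{\left(F{\left(2,2 \right)} \right)} a \left(-10\right) = i \sqrt{26} \cdot 2 \left(-10\right) = i \sqrt{26} \left(-20\right) = - 20 i \sqrt{26}$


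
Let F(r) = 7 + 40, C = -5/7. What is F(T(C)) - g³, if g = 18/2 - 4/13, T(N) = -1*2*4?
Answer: -1339638/2197 ≈ -609.76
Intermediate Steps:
C = -5/7 (C = -5*⅐ = -5/7 ≈ -0.71429)
T(N) = -8 (T(N) = -2*4 = -8)
g = 113/13 (g = 18*(½) - 4*1/13 = 9 - 4/13 = 113/13 ≈ 8.6923)
F(r) = 47
F(T(C)) - g³ = 47 - (113/13)³ = 47 - 1*1442897/2197 = 47 - 1442897/2197 = -1339638/2197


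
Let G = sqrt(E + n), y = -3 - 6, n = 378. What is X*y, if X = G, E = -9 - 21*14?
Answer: -45*sqrt(3) ≈ -77.942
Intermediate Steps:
E = -303 (E = -9 - 294 = -303)
y = -9
G = 5*sqrt(3) (G = sqrt(-303 + 378) = sqrt(75) = 5*sqrt(3) ≈ 8.6602)
X = 5*sqrt(3) ≈ 8.6602
X*y = (5*sqrt(3))*(-9) = -45*sqrt(3)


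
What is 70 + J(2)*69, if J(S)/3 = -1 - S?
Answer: -551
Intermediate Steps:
J(S) = -3 - 3*S (J(S) = 3*(-1 - S) = -3 - 3*S)
70 + J(2)*69 = 70 + (-3 - 3*2)*69 = 70 + (-3 - 6)*69 = 70 - 9*69 = 70 - 621 = -551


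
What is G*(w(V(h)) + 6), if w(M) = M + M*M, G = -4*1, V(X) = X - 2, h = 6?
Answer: -104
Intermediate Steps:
V(X) = -2 + X
G = -4
w(M) = M + M²
G*(w(V(h)) + 6) = -4*((-2 + 6)*(1 + (-2 + 6)) + 6) = -4*(4*(1 + 4) + 6) = -4*(4*5 + 6) = -4*(20 + 6) = -4*26 = -104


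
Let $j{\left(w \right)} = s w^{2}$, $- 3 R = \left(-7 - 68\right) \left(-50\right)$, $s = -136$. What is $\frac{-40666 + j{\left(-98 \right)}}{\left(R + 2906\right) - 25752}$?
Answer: $\frac{673405}{12048} \approx 55.893$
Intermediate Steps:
$R = -1250$ ($R = - \frac{\left(-7 - 68\right) \left(-50\right)}{3} = - \frac{\left(-75\right) \left(-50\right)}{3} = \left(- \frac{1}{3}\right) 3750 = -1250$)
$j{\left(w \right)} = - 136 w^{2}$
$\frac{-40666 + j{\left(-98 \right)}}{\left(R + 2906\right) - 25752} = \frac{-40666 - 136 \left(-98\right)^{2}}{\left(-1250 + 2906\right) - 25752} = \frac{-40666 - 1306144}{1656 - 25752} = \frac{-40666 - 1306144}{-24096} = \left(-1346810\right) \left(- \frac{1}{24096}\right) = \frac{673405}{12048}$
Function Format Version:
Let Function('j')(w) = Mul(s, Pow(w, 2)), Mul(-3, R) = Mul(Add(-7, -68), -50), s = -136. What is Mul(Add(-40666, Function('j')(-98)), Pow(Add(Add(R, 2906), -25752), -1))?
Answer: Rational(673405, 12048) ≈ 55.893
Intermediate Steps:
R = -1250 (R = Mul(Rational(-1, 3), Mul(Add(-7, -68), -50)) = Mul(Rational(-1, 3), Mul(-75, -50)) = Mul(Rational(-1, 3), 3750) = -1250)
Function('j')(w) = Mul(-136, Pow(w, 2))
Mul(Add(-40666, Function('j')(-98)), Pow(Add(Add(R, 2906), -25752), -1)) = Mul(Add(-40666, Mul(-136, Pow(-98, 2))), Pow(Add(Add(-1250, 2906), -25752), -1)) = Mul(Add(-40666, Mul(-136, 9604)), Pow(Add(1656, -25752), -1)) = Mul(Add(-40666, -1306144), Pow(-24096, -1)) = Mul(-1346810, Rational(-1, 24096)) = Rational(673405, 12048)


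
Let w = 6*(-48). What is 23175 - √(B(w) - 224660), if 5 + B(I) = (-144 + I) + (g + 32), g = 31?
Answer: 23175 - I*√225034 ≈ 23175.0 - 474.38*I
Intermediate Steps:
w = -288
B(I) = -86 + I (B(I) = -5 + ((-144 + I) + (31 + 32)) = -5 + ((-144 + I) + 63) = -5 + (-81 + I) = -86 + I)
23175 - √(B(w) - 224660) = 23175 - √((-86 - 288) - 224660) = 23175 - √(-374 - 224660) = 23175 - √(-225034) = 23175 - I*√225034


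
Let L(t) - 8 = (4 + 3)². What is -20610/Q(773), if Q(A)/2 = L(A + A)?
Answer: -3435/19 ≈ -180.79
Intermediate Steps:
L(t) = 57 (L(t) = 8 + (4 + 3)² = 8 + 7² = 8 + 49 = 57)
Q(A) = 114 (Q(A) = 2*57 = 114)
-20610/Q(773) = -20610/114 = -20610*1/114 = -3435/19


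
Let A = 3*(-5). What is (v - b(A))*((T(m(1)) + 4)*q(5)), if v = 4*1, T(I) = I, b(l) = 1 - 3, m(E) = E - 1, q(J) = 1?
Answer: 24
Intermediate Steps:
A = -15
m(E) = -1 + E
b(l) = -2
v = 4
(v - b(A))*((T(m(1)) + 4)*q(5)) = (4 - 1*(-2))*(((-1 + 1) + 4)*1) = (4 + 2)*((0 + 4)*1) = 6*(4*1) = 6*4 = 24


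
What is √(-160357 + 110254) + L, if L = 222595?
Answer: 222595 + 3*I*√5567 ≈ 2.226e+5 + 223.84*I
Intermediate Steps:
√(-160357 + 110254) + L = √(-160357 + 110254) + 222595 = √(-50103) + 222595 = 3*I*√5567 + 222595 = 222595 + 3*I*√5567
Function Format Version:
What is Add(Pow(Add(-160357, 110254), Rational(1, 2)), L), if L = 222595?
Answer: Add(222595, Mul(3, I, Pow(5567, Rational(1, 2)))) ≈ Add(2.2260e+5, Mul(223.84, I))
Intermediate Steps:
Add(Pow(Add(-160357, 110254), Rational(1, 2)), L) = Add(Pow(Add(-160357, 110254), Rational(1, 2)), 222595) = Add(Pow(-50103, Rational(1, 2)), 222595) = Add(Mul(3, I, Pow(5567, Rational(1, 2))), 222595) = Add(222595, Mul(3, I, Pow(5567, Rational(1, 2))))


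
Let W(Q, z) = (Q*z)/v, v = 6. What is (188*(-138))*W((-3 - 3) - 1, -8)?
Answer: -242144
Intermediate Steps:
W(Q, z) = Q*z/6 (W(Q, z) = (Q*z)/6 = (Q*z)*(⅙) = Q*z/6)
(188*(-138))*W((-3 - 3) - 1, -8) = (188*(-138))*((⅙)*((-3 - 3) - 1)*(-8)) = -4324*(-6 - 1)*(-8) = -4324*(-7)*(-8) = -25944*28/3 = -242144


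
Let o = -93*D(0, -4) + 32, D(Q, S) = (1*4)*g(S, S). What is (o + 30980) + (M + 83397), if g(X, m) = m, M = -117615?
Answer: -1718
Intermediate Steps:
D(Q, S) = 4*S (D(Q, S) = (1*4)*S = 4*S)
o = 1520 (o = -372*(-4) + 32 = -93*(-16) + 32 = 1488 + 32 = 1520)
(o + 30980) + (M + 83397) = (1520 + 30980) + (-117615 + 83397) = 32500 - 34218 = -1718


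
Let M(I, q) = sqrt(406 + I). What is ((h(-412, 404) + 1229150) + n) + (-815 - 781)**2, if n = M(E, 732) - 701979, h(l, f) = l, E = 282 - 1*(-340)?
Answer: 3073975 + 2*sqrt(257) ≈ 3.0740e+6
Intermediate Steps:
E = 622 (E = 282 + 340 = 622)
n = -701979 + 2*sqrt(257) (n = sqrt(406 + 622) - 701979 = sqrt(1028) - 701979 = 2*sqrt(257) - 701979 = -701979 + 2*sqrt(257) ≈ -7.0195e+5)
((h(-412, 404) + 1229150) + n) + (-815 - 781)**2 = ((-412 + 1229150) + (-701979 + 2*sqrt(257))) + (-815 - 781)**2 = (1228738 + (-701979 + 2*sqrt(257))) + (-1596)**2 = (526759 + 2*sqrt(257)) + 2547216 = 3073975 + 2*sqrt(257)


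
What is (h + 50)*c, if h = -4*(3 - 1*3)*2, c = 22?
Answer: 1100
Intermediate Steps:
h = 0 (h = -4*(3 - 3)*2 = -4*0*2 = 0*2 = 0)
(h + 50)*c = (0 + 50)*22 = 50*22 = 1100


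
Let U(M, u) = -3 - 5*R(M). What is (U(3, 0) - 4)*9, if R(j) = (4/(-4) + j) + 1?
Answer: -198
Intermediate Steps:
R(j) = j (R(j) = (4*(-1/4) + j) + 1 = (-1 + j) + 1 = j)
U(M, u) = -3 - 5*M
(U(3, 0) - 4)*9 = ((-3 - 5*3) - 4)*9 = ((-3 - 15) - 4)*9 = (-18 - 4)*9 = -22*9 = -198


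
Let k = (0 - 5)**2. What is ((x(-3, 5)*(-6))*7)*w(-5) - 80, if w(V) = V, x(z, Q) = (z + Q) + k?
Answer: 5590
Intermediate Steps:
k = 25 (k = (-5)**2 = 25)
x(z, Q) = 25 + Q + z (x(z, Q) = (z + Q) + 25 = (Q + z) + 25 = 25 + Q + z)
((x(-3, 5)*(-6))*7)*w(-5) - 80 = (((25 + 5 - 3)*(-6))*7)*(-5) - 80 = ((27*(-6))*7)*(-5) - 80 = -162*7*(-5) - 80 = -1134*(-5) - 80 = 5670 - 80 = 5590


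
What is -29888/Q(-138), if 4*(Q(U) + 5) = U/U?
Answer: 119552/19 ≈ 6292.2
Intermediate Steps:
Q(U) = -19/4 (Q(U) = -5 + (U/U)/4 = -5 + (¼)*1 = -5 + ¼ = -19/4)
-29888/Q(-138) = -29888/(-19/4) = -29888*(-4/19) = 119552/19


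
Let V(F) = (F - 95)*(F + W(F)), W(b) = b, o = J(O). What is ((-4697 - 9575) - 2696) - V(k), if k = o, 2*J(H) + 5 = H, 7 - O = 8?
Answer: -17556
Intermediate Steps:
O = -1 (O = 7 - 1*8 = 7 - 8 = -1)
J(H) = -5/2 + H/2
o = -3 (o = -5/2 + (½)*(-1) = -5/2 - ½ = -3)
k = -3
V(F) = 2*F*(-95 + F) (V(F) = (F - 95)*(F + F) = (-95 + F)*(2*F) = 2*F*(-95 + F))
((-4697 - 9575) - 2696) - V(k) = ((-4697 - 9575) - 2696) - 2*(-3)*(-95 - 3) = (-14272 - 2696) - 2*(-3)*(-98) = -16968 - 1*588 = -16968 - 588 = -17556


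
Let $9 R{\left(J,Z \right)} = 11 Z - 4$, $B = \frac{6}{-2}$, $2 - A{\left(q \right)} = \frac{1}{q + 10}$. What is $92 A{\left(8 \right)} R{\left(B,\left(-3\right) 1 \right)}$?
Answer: $- \frac{59570}{81} \approx -735.43$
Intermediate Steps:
$A{\left(q \right)} = 2 - \frac{1}{10 + q}$ ($A{\left(q \right)} = 2 - \frac{1}{q + 10} = 2 - \frac{1}{10 + q}$)
$B = -3$ ($B = 6 \left(- \frac{1}{2}\right) = -3$)
$R{\left(J,Z \right)} = - \frac{4}{9} + \frac{11 Z}{9}$ ($R{\left(J,Z \right)} = \frac{11 Z - 4}{9} = \frac{-4 + 11 Z}{9} = - \frac{4}{9} + \frac{11 Z}{9}$)
$92 A{\left(8 \right)} R{\left(B,\left(-3\right) 1 \right)} = 92 \frac{19 + 2 \cdot 8}{10 + 8} \left(- \frac{4}{9} + \frac{11 \left(\left(-3\right) 1\right)}{9}\right) = 92 \frac{19 + 16}{18} \left(- \frac{4}{9} + \frac{11}{9} \left(-3\right)\right) = 92 \cdot \frac{1}{18} \cdot 35 \left(- \frac{4}{9} - \frac{11}{3}\right) = 92 \cdot \frac{35}{18} \left(- \frac{37}{9}\right) = \frac{1610}{9} \left(- \frac{37}{9}\right) = - \frac{59570}{81}$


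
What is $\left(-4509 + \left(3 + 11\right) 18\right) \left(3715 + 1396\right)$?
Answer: $-21757527$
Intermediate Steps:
$\left(-4509 + \left(3 + 11\right) 18\right) \left(3715 + 1396\right) = \left(-4509 + 14 \cdot 18\right) 5111 = \left(-4509 + 252\right) 5111 = \left(-4257\right) 5111 = -21757527$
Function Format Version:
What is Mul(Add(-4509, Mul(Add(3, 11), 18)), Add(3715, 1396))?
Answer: -21757527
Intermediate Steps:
Mul(Add(-4509, Mul(Add(3, 11), 18)), Add(3715, 1396)) = Mul(Add(-4509, Mul(14, 18)), 5111) = Mul(Add(-4509, 252), 5111) = Mul(-4257, 5111) = -21757527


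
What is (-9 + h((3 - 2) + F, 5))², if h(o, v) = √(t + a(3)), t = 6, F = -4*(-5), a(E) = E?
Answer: 36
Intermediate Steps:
F = 20
h(o, v) = 3 (h(o, v) = √(6 + 3) = √9 = 3)
(-9 + h((3 - 2) + F, 5))² = (-9 + 3)² = (-6)² = 36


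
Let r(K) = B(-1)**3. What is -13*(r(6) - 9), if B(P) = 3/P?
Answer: 468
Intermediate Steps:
r(K) = -27 (r(K) = (3/(-1))**3 = (3*(-1))**3 = (-3)**3 = -27)
-13*(r(6) - 9) = -13*(-27 - 9) = -13*(-36) = 468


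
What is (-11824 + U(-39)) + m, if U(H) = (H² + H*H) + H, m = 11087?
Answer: 2266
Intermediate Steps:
U(H) = H + 2*H² (U(H) = (H² + H²) + H = 2*H² + H = H + 2*H²)
(-11824 + U(-39)) + m = (-11824 - 39*(1 + 2*(-39))) + 11087 = (-11824 - 39*(1 - 78)) + 11087 = (-11824 - 39*(-77)) + 11087 = (-11824 + 3003) + 11087 = -8821 + 11087 = 2266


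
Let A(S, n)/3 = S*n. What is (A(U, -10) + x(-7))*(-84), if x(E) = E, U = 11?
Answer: 28308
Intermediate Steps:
A(S, n) = 3*S*n (A(S, n) = 3*(S*n) = 3*S*n)
(A(U, -10) + x(-7))*(-84) = (3*11*(-10) - 7)*(-84) = (-330 - 7)*(-84) = -337*(-84) = 28308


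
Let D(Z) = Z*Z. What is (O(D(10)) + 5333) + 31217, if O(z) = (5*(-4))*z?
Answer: 34550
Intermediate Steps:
D(Z) = Z²
O(z) = -20*z
(O(D(10)) + 5333) + 31217 = (-20*10² + 5333) + 31217 = (-20*100 + 5333) + 31217 = (-2000 + 5333) + 31217 = 3333 + 31217 = 34550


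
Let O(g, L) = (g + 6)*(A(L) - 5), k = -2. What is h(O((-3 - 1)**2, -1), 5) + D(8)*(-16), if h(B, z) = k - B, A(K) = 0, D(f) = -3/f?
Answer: 114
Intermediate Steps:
O(g, L) = -30 - 5*g (O(g, L) = (g + 6)*(0 - 5) = (6 + g)*(-5) = -30 - 5*g)
h(B, z) = -2 - B
h(O((-3 - 1)**2, -1), 5) + D(8)*(-16) = (-2 - (-30 - 5*(-3 - 1)**2)) - 3/8*(-16) = (-2 - (-30 - 5*(-4)**2)) - 3*1/8*(-16) = (-2 - (-30 - 5*16)) - 3/8*(-16) = (-2 - (-30 - 80)) + 6 = (-2 - 1*(-110)) + 6 = (-2 + 110) + 6 = 108 + 6 = 114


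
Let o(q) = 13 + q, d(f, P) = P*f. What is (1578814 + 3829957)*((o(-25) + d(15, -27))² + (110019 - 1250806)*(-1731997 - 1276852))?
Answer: 18565368461039714092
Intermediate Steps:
(1578814 + 3829957)*((o(-25) + d(15, -27))² + (110019 - 1250806)*(-1731997 - 1276852)) = (1578814 + 3829957)*(((13 - 25) - 27*15)² + (110019 - 1250806)*(-1731997 - 1276852)) = 5408771*((-12 - 405)² - 1140787*(-3008849)) = 5408771*((-417)² + 3432455824163) = 5408771*(173889 + 3432455824163) = 5408771*3432455998052 = 18565368461039714092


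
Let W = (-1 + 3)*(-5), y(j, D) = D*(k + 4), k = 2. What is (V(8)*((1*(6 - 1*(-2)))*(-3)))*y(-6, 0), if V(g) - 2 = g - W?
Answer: 0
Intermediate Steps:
y(j, D) = 6*D (y(j, D) = D*(2 + 4) = D*6 = 6*D)
W = -10 (W = 2*(-5) = -10)
V(g) = 12 + g (V(g) = 2 + (g - 1*(-10)) = 2 + (g + 10) = 2 + (10 + g) = 12 + g)
(V(8)*((1*(6 - 1*(-2)))*(-3)))*y(-6, 0) = ((12 + 8)*((1*(6 - 1*(-2)))*(-3)))*(6*0) = (20*((1*(6 + 2))*(-3)))*0 = (20*((1*8)*(-3)))*0 = (20*(8*(-3)))*0 = (20*(-24))*0 = -480*0 = 0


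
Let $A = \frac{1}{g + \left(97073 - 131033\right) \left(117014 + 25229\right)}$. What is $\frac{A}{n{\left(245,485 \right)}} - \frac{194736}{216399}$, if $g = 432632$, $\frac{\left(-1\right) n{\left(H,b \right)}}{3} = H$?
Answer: $- \frac{230447508250695227}{256083160473450240} \approx -0.89989$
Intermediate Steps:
$n{\left(H,b \right)} = - 3 H$
$A = - \frac{1}{4830139648}$ ($A = \frac{1}{432632 + \left(97073 - 131033\right) \left(117014 + 25229\right)} = \frac{1}{432632 - 4830572280} = \frac{1}{-4830139648} = - \frac{1}{4830139648} \approx -2.0703 \cdot 10^{-10}$)
$\frac{A}{n{\left(245,485 \right)}} - \frac{194736}{216399} = - \frac{1}{4830139648 \left(\left(-3\right) 245\right)} - \frac{194736}{216399} = - \frac{1}{4830139648 \left(-735\right)} - \frac{64912}{72133} = \left(- \frac{1}{4830139648}\right) \left(- \frac{1}{735}\right) - \frac{64912}{72133} = \frac{1}{3550152641280} - \frac{64912}{72133} = - \frac{230447508250695227}{256083160473450240}$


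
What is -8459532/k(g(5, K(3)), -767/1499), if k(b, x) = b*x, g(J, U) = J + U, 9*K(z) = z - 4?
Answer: 28531886553/8437 ≈ 3.3818e+6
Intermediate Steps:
K(z) = -4/9 + z/9 (K(z) = (z - 4)/9 = (-4 + z)/9 = -4/9 + z/9)
-8459532/k(g(5, K(3)), -767/1499) = -8459532*(-1499/(767*(5 + (-4/9 + (1/9)*3)))) = -8459532*(-1499/(767*(5 + (-4/9 + 1/3)))) = -8459532*(-1499/(767*(5 - 1/9))) = -8459532/((44/9)*(-767/1499)) = -8459532/(-33748/13491) = -8459532*(-13491/33748) = 28531886553/8437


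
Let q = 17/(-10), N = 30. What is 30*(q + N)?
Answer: 849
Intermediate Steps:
q = -17/10 (q = 17*(-⅒) = -17/10 ≈ -1.7000)
30*(q + N) = 30*(-17/10 + 30) = 30*(283/10) = 849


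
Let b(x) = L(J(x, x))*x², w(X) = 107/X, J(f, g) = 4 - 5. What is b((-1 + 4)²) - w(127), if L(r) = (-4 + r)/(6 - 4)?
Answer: -51649/254 ≈ -203.34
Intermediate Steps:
J(f, g) = -1
L(r) = -2 + r/2 (L(r) = (-4 + r)/2 = (-4 + r)*(½) = -2 + r/2)
b(x) = -5*x²/2 (b(x) = (-2 + (½)*(-1))*x² = (-2 - ½)*x² = -5*x²/2)
b((-1 + 4)²) - w(127) = -5*(-1 + 4)⁴/2 - 107/127 = -5*(3²)²/2 - 107/127 = -5/2*9² - 1*107/127 = -5/2*81 - 107/127 = -405/2 - 107/127 = -51649/254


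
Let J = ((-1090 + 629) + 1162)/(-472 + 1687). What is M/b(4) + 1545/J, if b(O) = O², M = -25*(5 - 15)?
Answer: 15105025/5608 ≈ 2693.5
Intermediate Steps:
M = 250 (M = -25*(-10) = 250)
J = 701/1215 (J = (-461 + 1162)/1215 = 701*(1/1215) = 701/1215 ≈ 0.57695)
M/b(4) + 1545/J = 250/(4²) + 1545/(701/1215) = 250/16 + 1545*(1215/701) = 250*(1/16) + 1877175/701 = 125/8 + 1877175/701 = 15105025/5608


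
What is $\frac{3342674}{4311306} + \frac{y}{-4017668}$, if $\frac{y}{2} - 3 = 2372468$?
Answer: $- \frac{1756785637505}{4330349038602} \approx -0.40569$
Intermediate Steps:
$y = 4744942$ ($y = 6 + 2 \cdot 2372468 = 6 + 4744936 = 4744942$)
$\frac{3342674}{4311306} + \frac{y}{-4017668} = \frac{3342674}{4311306} + \frac{4744942}{-4017668} = 3342674 \cdot \frac{1}{4311306} + 4744942 \left(- \frac{1}{4017668}\right) = \frac{1671337}{2155653} - \frac{2372471}{2008834} = - \frac{1756785637505}{4330349038602}$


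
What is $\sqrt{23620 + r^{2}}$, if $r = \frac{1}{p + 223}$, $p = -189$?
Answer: $\frac{\sqrt{27304721}}{34} \approx 153.69$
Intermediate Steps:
$r = \frac{1}{34}$ ($r = \frac{1}{-189 + 223} = \frac{1}{34} \approx 0.029412$)
$\sqrt{23620 + r^{2}} = \sqrt{23620 + \left(\frac{1}{34}\right)^{2}} = \sqrt{23620 + \frac{1}{1156}} = \sqrt{\frac{27304721}{1156}} = \frac{\sqrt{27304721}}{34}$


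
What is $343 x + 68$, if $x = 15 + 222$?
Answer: $81359$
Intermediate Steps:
$x = 237$
$343 x + 68 = 343 \cdot 237 + 68 = 81291 + 68 = 81359$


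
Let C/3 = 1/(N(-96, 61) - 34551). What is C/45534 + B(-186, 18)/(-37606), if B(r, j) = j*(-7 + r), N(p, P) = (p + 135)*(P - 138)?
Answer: 990080622241/10717608689436 ≈ 0.092379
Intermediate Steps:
N(p, P) = (-138 + P)*(135 + p) (N(p, P) = (135 + p)*(-138 + P) = (-138 + P)*(135 + p))
C = -1/12518 (C = 3/((-18630 - 138*(-96) + 135*61 + 61*(-96)) - 34551) = 3/((-18630 + 13248 + 8235 - 5856) - 34551) = 3/(-3003 - 34551) = 3/(-37554) = 3*(-1/37554) = -1/12518 ≈ -7.9885e-5)
C/45534 + B(-186, 18)/(-37606) = -1/12518/45534 + (18*(-7 - 186))/(-37606) = -1/12518*1/45534 + (18*(-193))*(-1/37606) = -1/569994612 - 3474*(-1/37606) = -1/569994612 + 1737/18803 = 990080622241/10717608689436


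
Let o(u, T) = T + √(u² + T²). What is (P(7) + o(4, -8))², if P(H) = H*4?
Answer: 480 + 160*√5 ≈ 837.77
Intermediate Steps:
P(H) = 4*H
o(u, T) = T + √(T² + u²)
(P(7) + o(4, -8))² = (4*7 + (-8 + √((-8)² + 4²)))² = (28 + (-8 + √(64 + 16)))² = (28 + (-8 + √80))² = (28 + (-8 + 4*√5))² = (20 + 4*√5)²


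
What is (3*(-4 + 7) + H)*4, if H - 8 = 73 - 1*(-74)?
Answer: 656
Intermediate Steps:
H = 155 (H = 8 + (73 - 1*(-74)) = 8 + (73 + 74) = 8 + 147 = 155)
(3*(-4 + 7) + H)*4 = (3*(-4 + 7) + 155)*4 = (3*3 + 155)*4 = (9 + 155)*4 = 164*4 = 656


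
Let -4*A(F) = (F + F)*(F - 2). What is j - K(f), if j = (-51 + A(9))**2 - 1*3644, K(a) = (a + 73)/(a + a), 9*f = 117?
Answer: 164265/52 ≈ 3158.9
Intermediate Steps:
f = 13 (f = (1/9)*117 = 13)
A(F) = -F*(-2 + F)/2 (A(F) = -(F + F)*(F - 2)/4 = -2*F*(-2 + F)/4 = -F*(-2 + F)/2)
K(a) = (73 + a)/(2*a) (K(a) = (73 + a)/((2*a)) = (73 + a)*(1/(2*a)) = (73 + a)/(2*a))
j = 12649/4 (j = (-51 + (1/2)*9*(2 - 1*9))**2 - 1*3644 = (-51 + (1/2)*9*(2 - 9))**2 - 3644 = (-51 + (1/2)*9*(-7))**2 - 3644 = (-51 - 63/2)**2 - 3644 = (-165/2)**2 - 3644 = 27225/4 - 3644 = 12649/4 ≈ 3162.3)
j - K(f) = 12649/4 - (73 + 13)/(2*13) = 12649/4 - 86/(2*13) = 12649/4 - 1*43/13 = 12649/4 - 43/13 = 164265/52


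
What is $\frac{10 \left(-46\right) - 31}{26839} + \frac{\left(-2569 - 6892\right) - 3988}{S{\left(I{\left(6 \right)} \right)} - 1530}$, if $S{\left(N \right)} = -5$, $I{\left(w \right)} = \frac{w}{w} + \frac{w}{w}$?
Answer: $\frac{360204026}{41197865} \approx 8.7433$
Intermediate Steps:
$I{\left(w \right)} = 2$ ($I{\left(w \right)} = 1 + 1 = 2$)
$\frac{10 \left(-46\right) - 31}{26839} + \frac{\left(-2569 - 6892\right) - 3988}{S{\left(I{\left(6 \right)} \right)} - 1530} = \frac{10 \left(-46\right) - 31}{26839} + \frac{\left(-2569 - 6892\right) - 3988}{-5 - 1530} = \left(-460 - 31\right) \frac{1}{26839} + \frac{-9461 - 3988}{-5 - 1530} = \left(-491\right) \frac{1}{26839} - \frac{13449}{-1535} = - \frac{491}{26839} - - \frac{13449}{1535} = - \frac{491}{26839} + \frac{13449}{1535} = \frac{360204026}{41197865}$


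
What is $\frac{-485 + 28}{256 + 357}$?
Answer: $- \frac{457}{613} \approx -0.74551$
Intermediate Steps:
$\frac{-485 + 28}{256 + 357} = - \frac{457}{613}$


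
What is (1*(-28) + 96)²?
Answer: 4624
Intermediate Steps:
(1*(-28) + 96)² = (-28 + 96)² = 68² = 4624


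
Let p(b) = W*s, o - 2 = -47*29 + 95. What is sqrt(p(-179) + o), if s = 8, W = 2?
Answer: 25*I*sqrt(2) ≈ 35.355*I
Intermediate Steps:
o = -1266 (o = 2 + (-47*29 + 95) = 2 + (-1363 + 95) = 2 - 1268 = -1266)
p(b) = 16 (p(b) = 2*8 = 16)
sqrt(p(-179) + o) = sqrt(16 - 1266) = sqrt(-1250) = 25*I*sqrt(2)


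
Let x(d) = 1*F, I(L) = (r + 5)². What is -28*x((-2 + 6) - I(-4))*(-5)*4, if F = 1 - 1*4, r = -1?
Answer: -1680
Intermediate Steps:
F = -3 (F = 1 - 4 = -3)
I(L) = 16 (I(L) = (-1 + 5)² = 4² = 16)
x(d) = -3 (x(d) = 1*(-3) = -3)
-28*x((-2 + 6) - I(-4))*(-5)*4 = -28*(-3*(-5))*4 = -420*4 = -28*60 = -1680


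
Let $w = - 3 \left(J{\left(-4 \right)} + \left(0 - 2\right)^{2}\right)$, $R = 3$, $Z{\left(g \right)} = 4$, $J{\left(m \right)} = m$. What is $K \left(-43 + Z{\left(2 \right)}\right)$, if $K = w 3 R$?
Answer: $0$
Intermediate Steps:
$w = 0$ ($w = - 3 \left(-4 + \left(0 - 2\right)^{2}\right) = - 3 \left(-4 + \left(-2\right)^{2}\right) = - 3 \left(-4 + 4\right) = \left(-3\right) 0 = 0$)
$K = 0$ ($K = 0 \cdot 3 \cdot 3 = 0 \cdot 3 = 0$)
$K \left(-43 + Z{\left(2 \right)}\right) = 0 \left(-43 + 4\right) = 0 \left(-39\right) = 0$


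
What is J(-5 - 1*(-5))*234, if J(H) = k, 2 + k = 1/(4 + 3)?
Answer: -3042/7 ≈ -434.57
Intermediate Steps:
k = -13/7 (k = -2 + 1/(4 + 3) = -2 + 1/7 = -2 + ⅐ = -13/7 ≈ -1.8571)
J(H) = -13/7
J(-5 - 1*(-5))*234 = -13/7*234 = -3042/7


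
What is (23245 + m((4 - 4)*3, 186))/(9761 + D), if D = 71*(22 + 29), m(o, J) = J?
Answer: 23431/13382 ≈ 1.7509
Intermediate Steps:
D = 3621 (D = 71*51 = 3621)
(23245 + m((4 - 4)*3, 186))/(9761 + D) = (23245 + 186)/(9761 + 3621) = 23431/13382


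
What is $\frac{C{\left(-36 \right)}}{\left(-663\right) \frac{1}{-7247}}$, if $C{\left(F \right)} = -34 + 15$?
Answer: $- \frac{137693}{663} \approx -207.68$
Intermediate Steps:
$C{\left(F \right)} = -19$
$\frac{C{\left(-36 \right)}}{\left(-663\right) \frac{1}{-7247}} = - \frac{19}{\left(-663\right) \frac{1}{-7247}} = - \frac{19}{\left(-663\right) \left(- \frac{1}{7247}\right)} = - \frac{19}{\frac{663}{7247}} = \left(-19\right) \frac{7247}{663} = - \frac{137693}{663}$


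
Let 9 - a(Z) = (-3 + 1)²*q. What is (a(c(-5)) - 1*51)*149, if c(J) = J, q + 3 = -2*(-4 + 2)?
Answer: -6854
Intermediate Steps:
q = 1 (q = -3 - 2*(-4 + 2) = -3 - 2*(-2) = -3 + 4 = 1)
a(Z) = 5 (a(Z) = 9 - (-3 + 1)² = 9 - (-2)² = 9 - 4 = 5)
(a(c(-5)) - 1*51)*149 = (5 - 1*51)*149 = (5 - 51)*149 = -46*149 = -6854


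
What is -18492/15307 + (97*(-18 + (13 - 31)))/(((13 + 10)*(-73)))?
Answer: 22403976/25700453 ≈ 0.87173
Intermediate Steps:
-18492/15307 + (97*(-18 + (13 - 31)))/(((13 + 10)*(-73))) = -18492*1/15307 + (97*(-18 - 18))/((23*(-73))) = -18492/15307 + (97*(-36))/(-1679) = -18492/15307 - 3492*(-1/1679) = -18492/15307 + 3492/1679 = 22403976/25700453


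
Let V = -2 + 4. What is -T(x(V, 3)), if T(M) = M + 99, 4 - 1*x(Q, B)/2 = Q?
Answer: -103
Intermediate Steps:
V = 2
x(Q, B) = 8 - 2*Q
T(M) = 99 + M
-T(x(V, 3)) = -(99 + (8 - 2*2)) = -(99 + (8 - 4)) = -(99 + 4) = -1*103 = -103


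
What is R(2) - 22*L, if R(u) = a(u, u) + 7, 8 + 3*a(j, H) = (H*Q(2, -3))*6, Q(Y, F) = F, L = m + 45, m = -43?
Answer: -155/3 ≈ -51.667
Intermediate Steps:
L = 2 (L = -43 + 45 = 2)
a(j, H) = -8/3 - 6*H (a(j, H) = -8/3 + ((H*(-3))*6)/3 = -8/3 + (-3*H*6)/3 = -8/3 + (-18*H)/3 = -8/3 - 6*H)
R(u) = 13/3 - 6*u (R(u) = (-8/3 - 6*u) + 7 = 13/3 - 6*u)
R(2) - 22*L = (13/3 - 6*2) - 22*2 = (13/3 - 12) - 44 = -23/3 - 44 = -155/3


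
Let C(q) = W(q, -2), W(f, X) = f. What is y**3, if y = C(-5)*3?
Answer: -3375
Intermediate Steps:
C(q) = q
y = -15 (y = -5*3 = -15)
y**3 = (-15)**3 = -3375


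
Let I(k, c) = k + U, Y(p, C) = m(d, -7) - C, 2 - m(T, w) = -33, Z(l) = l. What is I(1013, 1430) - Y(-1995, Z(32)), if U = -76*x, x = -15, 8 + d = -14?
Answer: 2150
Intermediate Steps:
d = -22 (d = -8 - 14 = -22)
m(T, w) = 35 (m(T, w) = 2 - 1*(-33) = 2 + 33 = 35)
U = 1140 (U = -76*(-15) = 1140)
Y(p, C) = 35 - C
I(k, c) = 1140 + k (I(k, c) = k + 1140 = 1140 + k)
I(1013, 1430) - Y(-1995, Z(32)) = (1140 + 1013) - (35 - 1*32) = 2153 - (35 - 32) = 2153 - 1*3 = 2153 - 3 = 2150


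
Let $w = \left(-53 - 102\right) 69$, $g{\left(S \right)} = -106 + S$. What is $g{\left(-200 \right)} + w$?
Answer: $-11001$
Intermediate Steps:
$w = -10695$ ($w = \left(-155\right) 69 = -10695$)
$g{\left(-200 \right)} + w = \left(-106 - 200\right) - 10695 = -306 - 10695 = -11001$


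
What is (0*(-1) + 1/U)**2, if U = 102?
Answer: 1/10404 ≈ 9.6117e-5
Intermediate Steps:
(0*(-1) + 1/U)**2 = (0*(-1) + 1/102)**2 = (0 + 1/102)**2 = (1/102)**2 = 1/10404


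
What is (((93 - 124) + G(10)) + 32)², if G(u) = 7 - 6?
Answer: 4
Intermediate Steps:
G(u) = 1
(((93 - 124) + G(10)) + 32)² = (((93 - 124) + 1) + 32)² = ((-31 + 1) + 32)² = (-30 + 32)² = 2² = 4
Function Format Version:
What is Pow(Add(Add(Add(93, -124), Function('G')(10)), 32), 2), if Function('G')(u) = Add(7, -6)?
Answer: 4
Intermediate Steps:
Function('G')(u) = 1
Pow(Add(Add(Add(93, -124), Function('G')(10)), 32), 2) = Pow(Add(Add(Add(93, -124), 1), 32), 2) = Pow(Add(Add(-31, 1), 32), 2) = Pow(Add(-30, 32), 2) = Pow(2, 2) = 4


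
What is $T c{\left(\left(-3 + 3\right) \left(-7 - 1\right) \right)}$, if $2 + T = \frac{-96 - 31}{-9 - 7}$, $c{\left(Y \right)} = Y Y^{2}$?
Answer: $0$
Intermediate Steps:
$c{\left(Y \right)} = Y^{3}$
$T = \frac{95}{16}$ ($T = -2 + \frac{-96 - 31}{-9 - 7} = -2 - \frac{127}{-16} = -2 - - \frac{127}{16} = -2 + \frac{127}{16} = \frac{95}{16} \approx 5.9375$)
$T c{\left(\left(-3 + 3\right) \left(-7 - 1\right) \right)} = \frac{95 \left(\left(-3 + 3\right) \left(-7 - 1\right)\right)^{3}}{16} = \frac{95 \left(0 \left(-8\right)\right)^{3}}{16} = \frac{95 \cdot 0^{3}}{16} = \frac{95}{16} \cdot 0 = 0$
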